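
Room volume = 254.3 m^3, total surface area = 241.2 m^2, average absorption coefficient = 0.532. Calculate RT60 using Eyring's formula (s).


Given values:
  V = 254.3 m^3, S = 241.2 m^2, alpha = 0.532
Formula: RT60 = 0.161 * V / (-S * ln(1 - alpha))
Compute ln(1 - 0.532) = ln(0.468) = -0.759287
Denominator: -241.2 * -0.759287 = 183.14
Numerator: 0.161 * 254.3 = 40.9423
RT60 = 40.9423 / 183.14 = 0.224

0.224 s


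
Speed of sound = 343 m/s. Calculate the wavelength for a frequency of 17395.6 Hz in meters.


Given values:
  c = 343 m/s, f = 17395.6 Hz
Formula: lambda = c / f
lambda = 343 / 17395.6
lambda = 0.0197

0.0197 m


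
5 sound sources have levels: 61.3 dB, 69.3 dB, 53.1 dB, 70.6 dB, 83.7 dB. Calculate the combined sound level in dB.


Formula: L_total = 10 * log10( sum(10^(Li/10)) )
  Source 1: 10^(61.3/10) = 1348962.8826
  Source 2: 10^(69.3/10) = 8511380.382
  Source 3: 10^(53.1/10) = 204173.7945
  Source 4: 10^(70.6/10) = 11481536.215
  Source 5: 10^(83.7/10) = 234422881.532
Sum of linear values = 255968934.8061
L_total = 10 * log10(255968934.8061) = 84.08

84.08 dB


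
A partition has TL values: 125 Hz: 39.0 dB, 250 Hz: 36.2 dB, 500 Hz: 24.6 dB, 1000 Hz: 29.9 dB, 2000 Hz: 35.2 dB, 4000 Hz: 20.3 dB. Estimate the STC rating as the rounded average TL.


Given TL values at each frequency:
  125 Hz: 39.0 dB
  250 Hz: 36.2 dB
  500 Hz: 24.6 dB
  1000 Hz: 29.9 dB
  2000 Hz: 35.2 dB
  4000 Hz: 20.3 dB
Formula: STC ~ round(average of TL values)
Sum = 39.0 + 36.2 + 24.6 + 29.9 + 35.2 + 20.3 = 185.2
Average = 185.2 / 6 = 30.87
Rounded: 31

31


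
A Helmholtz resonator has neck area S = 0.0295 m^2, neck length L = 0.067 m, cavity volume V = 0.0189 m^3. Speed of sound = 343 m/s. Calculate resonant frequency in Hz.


Given values:
  S = 0.0295 m^2, L = 0.067 m, V = 0.0189 m^3, c = 343 m/s
Formula: f = (c / (2*pi)) * sqrt(S / (V * L))
Compute V * L = 0.0189 * 0.067 = 0.0012663
Compute S / (V * L) = 0.0295 / 0.0012663 = 23.2962
Compute sqrt(23.2962) = 4.826614
Compute c / (2*pi) = 343 / 6.283185 = 54.590148
f = 54.590148 * 4.826614 = 263.49

263.49 Hz


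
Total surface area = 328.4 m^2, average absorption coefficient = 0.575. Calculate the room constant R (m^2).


Given values:
  S = 328.4 m^2, alpha = 0.575
Formula: R = S * alpha / (1 - alpha)
Numerator: 328.4 * 0.575 = 188.83
Denominator: 1 - 0.575 = 0.425
R = 188.83 / 0.425 = 444.31

444.31 m^2


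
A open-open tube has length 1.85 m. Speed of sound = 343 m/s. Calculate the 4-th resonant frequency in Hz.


Given values:
  Tube type: open-open, L = 1.85 m, c = 343 m/s, n = 4
Formula: f_n = n * c / (2 * L)
Compute 2 * L = 2 * 1.85 = 3.7
f = 4 * 343 / 3.7
f = 370.81

370.81 Hz


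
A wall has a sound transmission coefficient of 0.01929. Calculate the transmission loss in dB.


Given values:
  tau = 0.01929
Formula: TL = 10 * log10(1 / tau)
Compute 1 / tau = 1 / 0.01929 = 51.8403
Compute log10(51.8403) = 1.714668
TL = 10 * 1.714668 = 17.15

17.15 dB


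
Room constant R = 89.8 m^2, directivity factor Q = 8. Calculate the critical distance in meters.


Given values:
  R = 89.8 m^2, Q = 8
Formula: d_c = 0.141 * sqrt(Q * R)
Compute Q * R = 8 * 89.8 = 718.4
Compute sqrt(718.4) = 26.803
d_c = 0.141 * 26.803 = 3.779

3.779 m


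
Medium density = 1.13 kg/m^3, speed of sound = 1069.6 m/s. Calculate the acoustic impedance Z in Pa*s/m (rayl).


Given values:
  rho = 1.13 kg/m^3
  c = 1069.6 m/s
Formula: Z = rho * c
Z = 1.13 * 1069.6
Z = 1208.65

1208.65 rayl


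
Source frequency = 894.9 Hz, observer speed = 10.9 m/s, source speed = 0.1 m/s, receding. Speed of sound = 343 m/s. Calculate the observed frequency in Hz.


Given values:
  f_s = 894.9 Hz, v_o = 10.9 m/s, v_s = 0.1 m/s
  Direction: receding
Formula: f_o = f_s * (c - v_o) / (c + v_s)
Numerator: c - v_o = 343 - 10.9 = 332.1
Denominator: c + v_s = 343 + 0.1 = 343.1
f_o = 894.9 * 332.1 / 343.1 = 866.21

866.21 Hz


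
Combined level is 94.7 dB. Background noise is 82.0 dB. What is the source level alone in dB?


Given values:
  L_total = 94.7 dB, L_bg = 82.0 dB
Formula: L_source = 10 * log10(10^(L_total/10) - 10^(L_bg/10))
Convert to linear:
  10^(94.7/10) = 2951209226.6664
  10^(82.0/10) = 158489319.2461
Difference: 2951209226.6664 - 158489319.2461 = 2792719907.4203
L_source = 10 * log10(2792719907.4203) = 94.46

94.46 dB


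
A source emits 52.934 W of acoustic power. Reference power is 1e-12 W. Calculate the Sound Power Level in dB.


Given values:
  W = 52.934 W
  W_ref = 1e-12 W
Formula: SWL = 10 * log10(W / W_ref)
Compute ratio: W / W_ref = 52934000000000
Compute log10: log10(52934000000000) = 13.723735
Multiply: SWL = 10 * 13.723735 = 137.24

137.24 dB


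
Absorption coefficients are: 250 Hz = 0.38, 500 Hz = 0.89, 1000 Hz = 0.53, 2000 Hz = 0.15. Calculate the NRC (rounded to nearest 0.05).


Given values:
  a_250 = 0.38, a_500 = 0.89
  a_1000 = 0.53, a_2000 = 0.15
Formula: NRC = (a250 + a500 + a1000 + a2000) / 4
Sum = 0.38 + 0.89 + 0.53 + 0.15 = 1.95
NRC = 1.95 / 4 = 0.4875
Rounded to nearest 0.05: 0.5

0.5


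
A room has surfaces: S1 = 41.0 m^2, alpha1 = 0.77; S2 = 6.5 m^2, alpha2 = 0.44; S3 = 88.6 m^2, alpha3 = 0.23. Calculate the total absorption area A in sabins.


Given surfaces:
  Surface 1: 41.0 * 0.77 = 31.57
  Surface 2: 6.5 * 0.44 = 2.86
  Surface 3: 88.6 * 0.23 = 20.378
Formula: A = sum(Si * alpha_i)
A = 31.57 + 2.86 + 20.378
A = 54.81

54.81 sabins


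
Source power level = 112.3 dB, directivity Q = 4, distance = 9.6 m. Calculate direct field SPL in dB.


Given values:
  Lw = 112.3 dB, Q = 4, r = 9.6 m
Formula: SPL = Lw + 10 * log10(Q / (4 * pi * r^2))
Compute 4 * pi * r^2 = 4 * pi * 9.6^2 = 1158.1167
Compute Q / denom = 4 / 1158.1167 = 0.00345388
Compute 10 * log10(0.00345388) = -24.6169
SPL = 112.3 + (-24.6169) = 87.68

87.68 dB


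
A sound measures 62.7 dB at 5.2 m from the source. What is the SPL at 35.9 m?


Given values:
  SPL1 = 62.7 dB, r1 = 5.2 m, r2 = 35.9 m
Formula: SPL2 = SPL1 - 20 * log10(r2 / r1)
Compute ratio: r2 / r1 = 35.9 / 5.2 = 6.9038
Compute log10: log10(6.9038) = 0.839088
Compute drop: 20 * 0.839088 = 16.7818
SPL2 = 62.7 - 16.7818 = 45.92

45.92 dB


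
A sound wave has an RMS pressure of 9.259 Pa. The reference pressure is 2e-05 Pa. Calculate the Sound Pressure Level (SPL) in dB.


Given values:
  p = 9.259 Pa
  p_ref = 2e-05 Pa
Formula: SPL = 20 * log10(p / p_ref)
Compute ratio: p / p_ref = 9.259 / 2e-05 = 462950
Compute log10: log10(462950) = 5.665534
Multiply: SPL = 20 * 5.665534 = 113.31

113.31 dB


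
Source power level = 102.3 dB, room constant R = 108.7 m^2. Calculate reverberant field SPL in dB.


Given values:
  Lw = 102.3 dB, R = 108.7 m^2
Formula: SPL = Lw + 10 * log10(4 / R)
Compute 4 / R = 4 / 108.7 = 0.036799
Compute 10 * log10(0.036799) = -14.3416
SPL = 102.3 + (-14.3416) = 87.96

87.96 dB


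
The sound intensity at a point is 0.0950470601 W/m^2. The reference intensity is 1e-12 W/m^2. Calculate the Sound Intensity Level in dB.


Given values:
  I = 0.0950470601 W/m^2
  I_ref = 1e-12 W/m^2
Formula: SIL = 10 * log10(I / I_ref)
Compute ratio: I / I_ref = 95047060100
Compute log10: log10(95047060100) = 10.977939
Multiply: SIL = 10 * 10.977939 = 109.78

109.78 dB


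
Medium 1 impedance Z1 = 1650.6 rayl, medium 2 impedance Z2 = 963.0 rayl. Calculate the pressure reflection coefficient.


Given values:
  Z1 = 1650.6 rayl, Z2 = 963.0 rayl
Formula: R = (Z2 - Z1) / (Z2 + Z1)
Numerator: Z2 - Z1 = 963.0 - 1650.6 = -687.6
Denominator: Z2 + Z1 = 963.0 + 1650.6 = 2613.6
R = -687.6 / 2613.6 = -0.2631

-0.2631


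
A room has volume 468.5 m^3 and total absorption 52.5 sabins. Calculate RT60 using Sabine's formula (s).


Given values:
  V = 468.5 m^3
  A = 52.5 sabins
Formula: RT60 = 0.161 * V / A
Numerator: 0.161 * 468.5 = 75.4285
RT60 = 75.4285 / 52.5 = 1.437

1.437 s


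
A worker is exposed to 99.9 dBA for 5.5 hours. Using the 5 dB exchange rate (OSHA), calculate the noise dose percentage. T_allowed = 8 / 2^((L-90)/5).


Given values:
  L = 99.9 dBA, T = 5.5 hours
Formula: T_allowed = 8 / 2^((L - 90) / 5)
Compute exponent: (99.9 - 90) / 5 = 1.98
Compute 2^(1.98) = 3.944931
T_allowed = 8 / 3.944931 = 2.027919 hours
Dose = (T / T_allowed) * 100
Dose = (5.5 / 2.027919) * 100 = 271.21

271.21 %


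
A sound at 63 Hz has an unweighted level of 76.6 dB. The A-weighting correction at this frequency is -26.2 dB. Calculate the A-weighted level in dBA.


Given values:
  SPL = 76.6 dB
  A-weighting at 63 Hz = -26.2 dB
Formula: L_A = SPL + A_weight
L_A = 76.6 + (-26.2)
L_A = 50.4

50.4 dBA


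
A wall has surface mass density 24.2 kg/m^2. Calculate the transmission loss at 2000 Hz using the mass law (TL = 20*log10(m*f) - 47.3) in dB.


Given values:
  m = 24.2 kg/m^2, f = 2000 Hz
Formula: TL = 20 * log10(m * f) - 47.3
Compute m * f = 24.2 * 2000 = 48400.0
Compute log10(48400.0) = 4.684845
Compute 20 * 4.684845 = 93.6969
TL = 93.6969 - 47.3 = 46.4

46.4 dB


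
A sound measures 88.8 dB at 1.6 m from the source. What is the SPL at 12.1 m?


Given values:
  SPL1 = 88.8 dB, r1 = 1.6 m, r2 = 12.1 m
Formula: SPL2 = SPL1 - 20 * log10(r2 / r1)
Compute ratio: r2 / r1 = 12.1 / 1.6 = 7.5625
Compute log10: log10(7.5625) = 0.878665
Compute drop: 20 * 0.878665 = 17.5733
SPL2 = 88.8 - 17.5733 = 71.23

71.23 dB


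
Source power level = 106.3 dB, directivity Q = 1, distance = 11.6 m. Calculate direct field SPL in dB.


Given values:
  Lw = 106.3 dB, Q = 1, r = 11.6 m
Formula: SPL = Lw + 10 * log10(Q / (4 * pi * r^2))
Compute 4 * pi * r^2 = 4 * pi * 11.6^2 = 1690.9308
Compute Q / denom = 1 / 1690.9308 = 0.00059139
Compute 10 * log10(0.00059139) = -32.2813
SPL = 106.3 + (-32.2813) = 74.02

74.02 dB


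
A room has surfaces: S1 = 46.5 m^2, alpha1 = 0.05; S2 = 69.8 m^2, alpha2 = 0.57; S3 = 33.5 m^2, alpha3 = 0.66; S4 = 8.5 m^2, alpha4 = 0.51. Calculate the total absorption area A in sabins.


Given surfaces:
  Surface 1: 46.5 * 0.05 = 2.325
  Surface 2: 69.8 * 0.57 = 39.786
  Surface 3: 33.5 * 0.66 = 22.11
  Surface 4: 8.5 * 0.51 = 4.335
Formula: A = sum(Si * alpha_i)
A = 2.325 + 39.786 + 22.11 + 4.335
A = 68.56

68.56 sabins


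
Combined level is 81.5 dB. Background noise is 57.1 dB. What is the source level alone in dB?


Given values:
  L_total = 81.5 dB, L_bg = 57.1 dB
Formula: L_source = 10 * log10(10^(L_total/10) - 10^(L_bg/10))
Convert to linear:
  10^(81.5/10) = 141253754.4623
  10^(57.1/10) = 512861.384
Difference: 141253754.4623 - 512861.384 = 140740893.0783
L_source = 10 * log10(140740893.0783) = 81.48

81.48 dB


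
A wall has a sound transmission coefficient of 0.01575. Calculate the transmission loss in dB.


Given values:
  tau = 0.01575
Formula: TL = 10 * log10(1 / tau)
Compute 1 / tau = 1 / 0.01575 = 63.4921
Compute log10(63.4921) = 1.80272
TL = 10 * 1.80272 = 18.03

18.03 dB


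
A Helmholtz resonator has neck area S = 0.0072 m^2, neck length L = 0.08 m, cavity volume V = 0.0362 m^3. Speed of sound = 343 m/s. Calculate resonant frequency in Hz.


Given values:
  S = 0.0072 m^2, L = 0.08 m, V = 0.0362 m^3, c = 343 m/s
Formula: f = (c / (2*pi)) * sqrt(S / (V * L))
Compute V * L = 0.0362 * 0.08 = 0.002896
Compute S / (V * L) = 0.0072 / 0.002896 = 2.4862
Compute sqrt(2.4862) = 1.576769
Compute c / (2*pi) = 343 / 6.283185 = 54.590148
f = 54.590148 * 1.576769 = 86.08

86.08 Hz


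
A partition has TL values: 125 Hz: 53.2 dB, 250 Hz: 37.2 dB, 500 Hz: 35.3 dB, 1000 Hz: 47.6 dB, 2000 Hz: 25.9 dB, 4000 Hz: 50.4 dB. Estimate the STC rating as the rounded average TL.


Given TL values at each frequency:
  125 Hz: 53.2 dB
  250 Hz: 37.2 dB
  500 Hz: 35.3 dB
  1000 Hz: 47.6 dB
  2000 Hz: 25.9 dB
  4000 Hz: 50.4 dB
Formula: STC ~ round(average of TL values)
Sum = 53.2 + 37.2 + 35.3 + 47.6 + 25.9 + 50.4 = 249.6
Average = 249.6 / 6 = 41.6
Rounded: 42

42


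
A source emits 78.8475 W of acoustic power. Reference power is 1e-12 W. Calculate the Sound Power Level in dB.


Given values:
  W = 78.8475 W
  W_ref = 1e-12 W
Formula: SWL = 10 * log10(W / W_ref)
Compute ratio: W / W_ref = 78847500000000
Compute log10: log10(78847500000000) = 13.896788
Multiply: SWL = 10 * 13.896788 = 138.97

138.97 dB


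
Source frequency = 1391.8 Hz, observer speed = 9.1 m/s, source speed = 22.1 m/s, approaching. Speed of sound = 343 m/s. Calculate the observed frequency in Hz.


Given values:
  f_s = 1391.8 Hz, v_o = 9.1 m/s, v_s = 22.1 m/s
  Direction: approaching
Formula: f_o = f_s * (c + v_o) / (c - v_s)
Numerator: c + v_o = 343 + 9.1 = 352.1
Denominator: c - v_s = 343 - 22.1 = 320.9
f_o = 1391.8 * 352.1 / 320.9 = 1527.12

1527.12 Hz


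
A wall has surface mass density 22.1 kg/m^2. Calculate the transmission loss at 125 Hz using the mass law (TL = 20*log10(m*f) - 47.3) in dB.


Given values:
  m = 22.1 kg/m^2, f = 125 Hz
Formula: TL = 20 * log10(m * f) - 47.3
Compute m * f = 22.1 * 125 = 2762.5
Compute log10(2762.5) = 3.441302
Compute 20 * 3.441302 = 68.826
TL = 68.826 - 47.3 = 21.53

21.53 dB


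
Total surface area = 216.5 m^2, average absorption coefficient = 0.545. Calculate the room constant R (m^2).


Given values:
  S = 216.5 m^2, alpha = 0.545
Formula: R = S * alpha / (1 - alpha)
Numerator: 216.5 * 0.545 = 117.9925
Denominator: 1 - 0.545 = 0.455
R = 117.9925 / 0.455 = 259.32

259.32 m^2


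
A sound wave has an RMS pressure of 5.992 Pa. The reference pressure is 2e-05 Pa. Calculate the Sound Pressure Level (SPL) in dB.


Given values:
  p = 5.992 Pa
  p_ref = 2e-05 Pa
Formula: SPL = 20 * log10(p / p_ref)
Compute ratio: p / p_ref = 5.992 / 2e-05 = 299600
Compute log10: log10(299600) = 5.476542
Multiply: SPL = 20 * 5.476542 = 109.53

109.53 dB


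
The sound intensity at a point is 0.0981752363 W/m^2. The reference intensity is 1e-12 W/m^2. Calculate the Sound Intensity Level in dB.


Given values:
  I = 0.0981752363 W/m^2
  I_ref = 1e-12 W/m^2
Formula: SIL = 10 * log10(I / I_ref)
Compute ratio: I / I_ref = 98175236300
Compute log10: log10(98175236300) = 10.992002
Multiply: SIL = 10 * 10.992002 = 109.92

109.92 dB


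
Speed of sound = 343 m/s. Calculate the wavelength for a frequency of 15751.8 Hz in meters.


Given values:
  c = 343 m/s, f = 15751.8 Hz
Formula: lambda = c / f
lambda = 343 / 15751.8
lambda = 0.0218

0.0218 m


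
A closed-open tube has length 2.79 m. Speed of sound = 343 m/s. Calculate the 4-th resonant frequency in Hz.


Given values:
  Tube type: closed-open, L = 2.79 m, c = 343 m/s, n = 4
Formula: f_n = (2n - 1) * c / (4 * L)
Compute 2n - 1 = 2*4 - 1 = 7
Compute 4 * L = 4 * 2.79 = 11.16
f = 7 * 343 / 11.16
f = 215.14

215.14 Hz


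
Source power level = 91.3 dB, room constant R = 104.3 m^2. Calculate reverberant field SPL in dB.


Given values:
  Lw = 91.3 dB, R = 104.3 m^2
Formula: SPL = Lw + 10 * log10(4 / R)
Compute 4 / R = 4 / 104.3 = 0.038351
Compute 10 * log10(0.038351) = -14.1622
SPL = 91.3 + (-14.1622) = 77.14

77.14 dB


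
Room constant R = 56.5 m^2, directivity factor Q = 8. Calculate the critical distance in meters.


Given values:
  R = 56.5 m^2, Q = 8
Formula: d_c = 0.141 * sqrt(Q * R)
Compute Q * R = 8 * 56.5 = 452.0
Compute sqrt(452.0) = 21.2603
d_c = 0.141 * 21.2603 = 2.998

2.998 m


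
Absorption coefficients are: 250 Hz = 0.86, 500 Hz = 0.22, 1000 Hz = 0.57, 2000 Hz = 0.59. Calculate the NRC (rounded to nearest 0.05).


Given values:
  a_250 = 0.86, a_500 = 0.22
  a_1000 = 0.57, a_2000 = 0.59
Formula: NRC = (a250 + a500 + a1000 + a2000) / 4
Sum = 0.86 + 0.22 + 0.57 + 0.59 = 2.24
NRC = 2.24 / 4 = 0.56
Rounded to nearest 0.05: 0.55

0.55


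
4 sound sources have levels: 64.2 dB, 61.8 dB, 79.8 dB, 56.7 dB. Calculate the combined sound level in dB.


Formula: L_total = 10 * log10( sum(10^(Li/10)) )
  Source 1: 10^(64.2/10) = 2630267.9919
  Source 2: 10^(61.8/10) = 1513561.2484
  Source 3: 10^(79.8/10) = 95499258.6021
  Source 4: 10^(56.7/10) = 467735.1413
Sum of linear values = 100110822.9837
L_total = 10 * log10(100110822.9837) = 80.0

80.0 dB


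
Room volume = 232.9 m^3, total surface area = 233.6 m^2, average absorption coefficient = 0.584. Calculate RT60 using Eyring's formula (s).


Given values:
  V = 232.9 m^3, S = 233.6 m^2, alpha = 0.584
Formula: RT60 = 0.161 * V / (-S * ln(1 - alpha))
Compute ln(1 - 0.584) = ln(0.416) = -0.87707
Denominator: -233.6 * -0.87707 = 204.8836
Numerator: 0.161 * 232.9 = 37.4969
RT60 = 37.4969 / 204.8836 = 0.183

0.183 s


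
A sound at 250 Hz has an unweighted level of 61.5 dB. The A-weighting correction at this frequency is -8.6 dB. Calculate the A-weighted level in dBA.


Given values:
  SPL = 61.5 dB
  A-weighting at 250 Hz = -8.6 dB
Formula: L_A = SPL + A_weight
L_A = 61.5 + (-8.6)
L_A = 52.9

52.9 dBA


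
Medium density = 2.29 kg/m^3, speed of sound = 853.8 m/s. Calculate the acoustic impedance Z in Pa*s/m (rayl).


Given values:
  rho = 2.29 kg/m^3
  c = 853.8 m/s
Formula: Z = rho * c
Z = 2.29 * 853.8
Z = 1955.2

1955.2 rayl


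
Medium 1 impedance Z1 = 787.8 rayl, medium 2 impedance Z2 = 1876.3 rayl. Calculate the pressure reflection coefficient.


Given values:
  Z1 = 787.8 rayl, Z2 = 1876.3 rayl
Formula: R = (Z2 - Z1) / (Z2 + Z1)
Numerator: Z2 - Z1 = 1876.3 - 787.8 = 1088.5
Denominator: Z2 + Z1 = 1876.3 + 787.8 = 2664.1
R = 1088.5 / 2664.1 = 0.4086

0.4086


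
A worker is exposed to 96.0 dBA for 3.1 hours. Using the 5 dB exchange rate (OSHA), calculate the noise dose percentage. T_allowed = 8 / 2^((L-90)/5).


Given values:
  L = 96.0 dBA, T = 3.1 hours
Formula: T_allowed = 8 / 2^((L - 90) / 5)
Compute exponent: (96.0 - 90) / 5 = 1.2
Compute 2^(1.2) = 2.297397
T_allowed = 8 / 2.297397 = 3.482202 hours
Dose = (T / T_allowed) * 100
Dose = (3.1 / 3.482202) * 100 = 89.02

89.02 %


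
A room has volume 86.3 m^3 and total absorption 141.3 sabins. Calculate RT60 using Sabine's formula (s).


Given values:
  V = 86.3 m^3
  A = 141.3 sabins
Formula: RT60 = 0.161 * V / A
Numerator: 0.161 * 86.3 = 13.8943
RT60 = 13.8943 / 141.3 = 0.098

0.098 s


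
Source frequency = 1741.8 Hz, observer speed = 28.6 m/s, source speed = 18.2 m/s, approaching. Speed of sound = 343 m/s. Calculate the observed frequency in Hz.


Given values:
  f_s = 1741.8 Hz, v_o = 28.6 m/s, v_s = 18.2 m/s
  Direction: approaching
Formula: f_o = f_s * (c + v_o) / (c - v_s)
Numerator: c + v_o = 343 + 28.6 = 371.6
Denominator: c - v_s = 343 - 18.2 = 324.8
f_o = 1741.8 * 371.6 / 324.8 = 1992.77

1992.77 Hz


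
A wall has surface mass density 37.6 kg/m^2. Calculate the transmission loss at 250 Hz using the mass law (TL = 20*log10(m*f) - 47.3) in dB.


Given values:
  m = 37.6 kg/m^2, f = 250 Hz
Formula: TL = 20 * log10(m * f) - 47.3
Compute m * f = 37.6 * 250 = 9400.0
Compute log10(9400.0) = 3.973128
Compute 20 * 3.973128 = 79.4626
TL = 79.4626 - 47.3 = 32.16

32.16 dB


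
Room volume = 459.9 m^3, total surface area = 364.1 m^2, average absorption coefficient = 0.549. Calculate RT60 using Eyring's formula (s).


Given values:
  V = 459.9 m^3, S = 364.1 m^2, alpha = 0.549
Formula: RT60 = 0.161 * V / (-S * ln(1 - alpha))
Compute ln(1 - 0.549) = ln(0.451) = -0.796288
Denominator: -364.1 * -0.796288 = 289.9285
Numerator: 0.161 * 459.9 = 74.0439
RT60 = 74.0439 / 289.9285 = 0.255

0.255 s


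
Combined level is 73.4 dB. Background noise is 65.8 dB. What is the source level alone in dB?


Given values:
  L_total = 73.4 dB, L_bg = 65.8 dB
Formula: L_source = 10 * log10(10^(L_total/10) - 10^(L_bg/10))
Convert to linear:
  10^(73.4/10) = 21877616.2395
  10^(65.8/10) = 3801893.9632
Difference: 21877616.2395 - 3801893.9632 = 18075722.2763
L_source = 10 * log10(18075722.2763) = 72.57

72.57 dB


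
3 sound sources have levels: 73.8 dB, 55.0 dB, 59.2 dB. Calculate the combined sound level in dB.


Formula: L_total = 10 * log10( sum(10^(Li/10)) )
  Source 1: 10^(73.8/10) = 23988329.1902
  Source 2: 10^(55.0/10) = 316227.766
  Source 3: 10^(59.2/10) = 831763.7711
Sum of linear values = 25136320.7273
L_total = 10 * log10(25136320.7273) = 74.0

74.0 dB


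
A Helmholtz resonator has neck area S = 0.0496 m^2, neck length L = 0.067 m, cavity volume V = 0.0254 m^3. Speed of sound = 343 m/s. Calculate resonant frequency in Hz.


Given values:
  S = 0.0496 m^2, L = 0.067 m, V = 0.0254 m^3, c = 343 m/s
Formula: f = (c / (2*pi)) * sqrt(S / (V * L))
Compute V * L = 0.0254 * 0.067 = 0.0017018
Compute S / (V * L) = 0.0496 / 0.0017018 = 29.1456
Compute sqrt(29.1456) = 5.398667
Compute c / (2*pi) = 343 / 6.283185 = 54.590148
f = 54.590148 * 5.398667 = 294.71

294.71 Hz


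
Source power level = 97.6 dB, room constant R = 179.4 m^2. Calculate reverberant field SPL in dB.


Given values:
  Lw = 97.6 dB, R = 179.4 m^2
Formula: SPL = Lw + 10 * log10(4 / R)
Compute 4 / R = 4 / 179.4 = 0.022297
Compute 10 * log10(0.022297) = -16.5175
SPL = 97.6 + (-16.5175) = 81.08

81.08 dB


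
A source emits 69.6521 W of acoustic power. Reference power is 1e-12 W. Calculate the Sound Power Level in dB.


Given values:
  W = 69.6521 W
  W_ref = 1e-12 W
Formula: SWL = 10 * log10(W / W_ref)
Compute ratio: W / W_ref = 69652100000000
Compute log10: log10(69652100000000) = 13.842934
Multiply: SWL = 10 * 13.842934 = 138.43

138.43 dB


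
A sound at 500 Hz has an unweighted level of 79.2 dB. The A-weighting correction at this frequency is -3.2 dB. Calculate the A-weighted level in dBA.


Given values:
  SPL = 79.2 dB
  A-weighting at 500 Hz = -3.2 dB
Formula: L_A = SPL + A_weight
L_A = 79.2 + (-3.2)
L_A = 76.0

76.0 dBA


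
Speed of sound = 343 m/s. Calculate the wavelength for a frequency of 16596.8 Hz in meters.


Given values:
  c = 343 m/s, f = 16596.8 Hz
Formula: lambda = c / f
lambda = 343 / 16596.8
lambda = 0.0207

0.0207 m


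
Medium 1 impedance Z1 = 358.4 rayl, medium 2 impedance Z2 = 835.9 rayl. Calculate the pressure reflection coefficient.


Given values:
  Z1 = 358.4 rayl, Z2 = 835.9 rayl
Formula: R = (Z2 - Z1) / (Z2 + Z1)
Numerator: Z2 - Z1 = 835.9 - 358.4 = 477.5
Denominator: Z2 + Z1 = 835.9 + 358.4 = 1194.3
R = 477.5 / 1194.3 = 0.3998

0.3998


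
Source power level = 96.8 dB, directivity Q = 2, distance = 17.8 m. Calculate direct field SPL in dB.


Given values:
  Lw = 96.8 dB, Q = 2, r = 17.8 m
Formula: SPL = Lw + 10 * log10(Q / (4 * pi * r^2))
Compute 4 * pi * r^2 = 4 * pi * 17.8^2 = 3981.5289
Compute Q / denom = 2 / 3981.5289 = 0.00050232
Compute 10 * log10(0.00050232) = -32.9902
SPL = 96.8 + (-32.9902) = 63.81

63.81 dB


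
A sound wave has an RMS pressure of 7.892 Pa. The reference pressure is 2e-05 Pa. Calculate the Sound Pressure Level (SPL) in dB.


Given values:
  p = 7.892 Pa
  p_ref = 2e-05 Pa
Formula: SPL = 20 * log10(p / p_ref)
Compute ratio: p / p_ref = 7.892 / 2e-05 = 394600
Compute log10: log10(394600) = 5.596157
Multiply: SPL = 20 * 5.596157 = 111.92

111.92 dB


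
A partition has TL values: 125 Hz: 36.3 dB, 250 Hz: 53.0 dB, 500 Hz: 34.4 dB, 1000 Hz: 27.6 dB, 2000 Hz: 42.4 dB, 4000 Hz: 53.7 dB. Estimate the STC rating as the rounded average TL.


Given TL values at each frequency:
  125 Hz: 36.3 dB
  250 Hz: 53.0 dB
  500 Hz: 34.4 dB
  1000 Hz: 27.6 dB
  2000 Hz: 42.4 dB
  4000 Hz: 53.7 dB
Formula: STC ~ round(average of TL values)
Sum = 36.3 + 53.0 + 34.4 + 27.6 + 42.4 + 53.7 = 247.4
Average = 247.4 / 6 = 41.23
Rounded: 41

41


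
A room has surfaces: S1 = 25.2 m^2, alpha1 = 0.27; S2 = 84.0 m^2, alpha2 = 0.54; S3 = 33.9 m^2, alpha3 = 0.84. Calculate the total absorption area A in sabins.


Given surfaces:
  Surface 1: 25.2 * 0.27 = 6.804
  Surface 2: 84.0 * 0.54 = 45.36
  Surface 3: 33.9 * 0.84 = 28.476
Formula: A = sum(Si * alpha_i)
A = 6.804 + 45.36 + 28.476
A = 80.64

80.64 sabins


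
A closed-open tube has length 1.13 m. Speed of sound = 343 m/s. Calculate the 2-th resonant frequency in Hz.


Given values:
  Tube type: closed-open, L = 1.13 m, c = 343 m/s, n = 2
Formula: f_n = (2n - 1) * c / (4 * L)
Compute 2n - 1 = 2*2 - 1 = 3
Compute 4 * L = 4 * 1.13 = 4.52
f = 3 * 343 / 4.52
f = 227.65

227.65 Hz


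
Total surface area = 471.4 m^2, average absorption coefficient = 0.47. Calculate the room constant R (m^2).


Given values:
  S = 471.4 m^2, alpha = 0.47
Formula: R = S * alpha / (1 - alpha)
Numerator: 471.4 * 0.47 = 221.558
Denominator: 1 - 0.47 = 0.53
R = 221.558 / 0.53 = 418.03

418.03 m^2


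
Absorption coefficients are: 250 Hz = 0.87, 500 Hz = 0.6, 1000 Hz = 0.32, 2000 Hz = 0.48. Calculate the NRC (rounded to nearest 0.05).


Given values:
  a_250 = 0.87, a_500 = 0.6
  a_1000 = 0.32, a_2000 = 0.48
Formula: NRC = (a250 + a500 + a1000 + a2000) / 4
Sum = 0.87 + 0.6 + 0.32 + 0.48 = 2.27
NRC = 2.27 / 4 = 0.5675
Rounded to nearest 0.05: 0.55

0.55


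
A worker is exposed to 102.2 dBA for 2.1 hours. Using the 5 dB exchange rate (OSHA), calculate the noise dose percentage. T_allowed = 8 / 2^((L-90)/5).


Given values:
  L = 102.2 dBA, T = 2.1 hours
Formula: T_allowed = 8 / 2^((L - 90) / 5)
Compute exponent: (102.2 - 90) / 5 = 2.44
Compute 2^(2.44) = 5.426417
T_allowed = 8 / 5.426417 = 1.474269 hours
Dose = (T / T_allowed) * 100
Dose = (2.1 / 1.474269) * 100 = 142.44

142.44 %


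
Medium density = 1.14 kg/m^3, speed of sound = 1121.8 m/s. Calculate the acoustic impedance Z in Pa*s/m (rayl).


Given values:
  rho = 1.14 kg/m^3
  c = 1121.8 m/s
Formula: Z = rho * c
Z = 1.14 * 1121.8
Z = 1278.85

1278.85 rayl


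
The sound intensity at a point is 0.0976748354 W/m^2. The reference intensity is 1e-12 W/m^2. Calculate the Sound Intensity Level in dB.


Given values:
  I = 0.0976748354 W/m^2
  I_ref = 1e-12 W/m^2
Formula: SIL = 10 * log10(I / I_ref)
Compute ratio: I / I_ref = 97674835400
Compute log10: log10(97674835400) = 10.989783
Multiply: SIL = 10 * 10.989783 = 109.9

109.9 dB


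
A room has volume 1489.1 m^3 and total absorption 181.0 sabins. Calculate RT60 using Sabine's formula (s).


Given values:
  V = 1489.1 m^3
  A = 181.0 sabins
Formula: RT60 = 0.161 * V / A
Numerator: 0.161 * 1489.1 = 239.7451
RT60 = 239.7451 / 181.0 = 1.325

1.325 s


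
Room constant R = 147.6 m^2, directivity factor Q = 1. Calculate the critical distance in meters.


Given values:
  R = 147.6 m^2, Q = 1
Formula: d_c = 0.141 * sqrt(Q * R)
Compute Q * R = 1 * 147.6 = 147.6
Compute sqrt(147.6) = 12.1491
d_c = 0.141 * 12.1491 = 1.713

1.713 m


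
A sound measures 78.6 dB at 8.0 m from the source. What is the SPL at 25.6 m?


Given values:
  SPL1 = 78.6 dB, r1 = 8.0 m, r2 = 25.6 m
Formula: SPL2 = SPL1 - 20 * log10(r2 / r1)
Compute ratio: r2 / r1 = 25.6 / 8.0 = 3.2
Compute log10: log10(3.2) = 0.50515
Compute drop: 20 * 0.50515 = 10.103
SPL2 = 78.6 - 10.103 = 68.5

68.5 dB


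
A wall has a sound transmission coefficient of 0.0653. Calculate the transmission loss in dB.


Given values:
  tau = 0.0653
Formula: TL = 10 * log10(1 / tau)
Compute 1 / tau = 1 / 0.0653 = 15.3139
Compute log10(15.3139) = 1.185086
TL = 10 * 1.185086 = 11.85

11.85 dB


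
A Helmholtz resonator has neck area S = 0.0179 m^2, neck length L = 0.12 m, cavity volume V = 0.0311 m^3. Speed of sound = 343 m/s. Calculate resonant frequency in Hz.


Given values:
  S = 0.0179 m^2, L = 0.12 m, V = 0.0311 m^3, c = 343 m/s
Formula: f = (c / (2*pi)) * sqrt(S / (V * L))
Compute V * L = 0.0311 * 0.12 = 0.003732
Compute S / (V * L) = 0.0179 / 0.003732 = 4.7964
Compute sqrt(4.7964) = 2.190068
Compute c / (2*pi) = 343 / 6.283185 = 54.590148
f = 54.590148 * 2.190068 = 119.56

119.56 Hz


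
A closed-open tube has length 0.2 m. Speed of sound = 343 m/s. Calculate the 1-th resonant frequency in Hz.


Given values:
  Tube type: closed-open, L = 0.2 m, c = 343 m/s, n = 1
Formula: f_n = (2n - 1) * c / (4 * L)
Compute 2n - 1 = 2*1 - 1 = 1
Compute 4 * L = 4 * 0.2 = 0.8
f = 1 * 343 / 0.8
f = 428.75

428.75 Hz


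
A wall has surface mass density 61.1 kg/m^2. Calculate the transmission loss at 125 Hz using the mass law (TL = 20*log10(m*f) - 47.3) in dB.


Given values:
  m = 61.1 kg/m^2, f = 125 Hz
Formula: TL = 20 * log10(m * f) - 47.3
Compute m * f = 61.1 * 125 = 7637.5
Compute log10(7637.5) = 3.882951
Compute 20 * 3.882951 = 77.659
TL = 77.659 - 47.3 = 30.36

30.36 dB


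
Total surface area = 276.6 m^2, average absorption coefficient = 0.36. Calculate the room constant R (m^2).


Given values:
  S = 276.6 m^2, alpha = 0.36
Formula: R = S * alpha / (1 - alpha)
Numerator: 276.6 * 0.36 = 99.576
Denominator: 1 - 0.36 = 0.64
R = 99.576 / 0.64 = 155.59

155.59 m^2


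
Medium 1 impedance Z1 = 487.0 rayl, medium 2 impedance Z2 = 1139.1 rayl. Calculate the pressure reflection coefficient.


Given values:
  Z1 = 487.0 rayl, Z2 = 1139.1 rayl
Formula: R = (Z2 - Z1) / (Z2 + Z1)
Numerator: Z2 - Z1 = 1139.1 - 487.0 = 652.1
Denominator: Z2 + Z1 = 1139.1 + 487.0 = 1626.1
R = 652.1 / 1626.1 = 0.401

0.401


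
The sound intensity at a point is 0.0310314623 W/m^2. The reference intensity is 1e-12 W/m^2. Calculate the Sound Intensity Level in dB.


Given values:
  I = 0.0310314623 W/m^2
  I_ref = 1e-12 W/m^2
Formula: SIL = 10 * log10(I / I_ref)
Compute ratio: I / I_ref = 31031462300
Compute log10: log10(31031462300) = 10.491802
Multiply: SIL = 10 * 10.491802 = 104.92

104.92 dB


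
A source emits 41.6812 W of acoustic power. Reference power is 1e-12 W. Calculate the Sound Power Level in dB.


Given values:
  W = 41.6812 W
  W_ref = 1e-12 W
Formula: SWL = 10 * log10(W / W_ref)
Compute ratio: W / W_ref = 41681200000000
Compute log10: log10(41681200000000) = 13.61994
Multiply: SWL = 10 * 13.61994 = 136.2

136.2 dB


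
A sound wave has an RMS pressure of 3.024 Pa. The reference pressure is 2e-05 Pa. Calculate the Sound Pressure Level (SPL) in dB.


Given values:
  p = 3.024 Pa
  p_ref = 2e-05 Pa
Formula: SPL = 20 * log10(p / p_ref)
Compute ratio: p / p_ref = 3.024 / 2e-05 = 151200
Compute log10: log10(151200) = 5.179552
Multiply: SPL = 20 * 5.179552 = 103.59

103.59 dB


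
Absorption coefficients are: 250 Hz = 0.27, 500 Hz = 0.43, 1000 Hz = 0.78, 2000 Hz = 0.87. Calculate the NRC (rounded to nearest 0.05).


Given values:
  a_250 = 0.27, a_500 = 0.43
  a_1000 = 0.78, a_2000 = 0.87
Formula: NRC = (a250 + a500 + a1000 + a2000) / 4
Sum = 0.27 + 0.43 + 0.78 + 0.87 = 2.35
NRC = 2.35 / 4 = 0.5875
Rounded to nearest 0.05: 0.6

0.6


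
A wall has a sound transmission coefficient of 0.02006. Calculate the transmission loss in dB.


Given values:
  tau = 0.02006
Formula: TL = 10 * log10(1 / tau)
Compute 1 / tau = 1 / 0.02006 = 49.8504
Compute log10(49.8504) = 1.697669
TL = 10 * 1.697669 = 16.98

16.98 dB


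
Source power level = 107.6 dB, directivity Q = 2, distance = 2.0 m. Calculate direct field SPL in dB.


Given values:
  Lw = 107.6 dB, Q = 2, r = 2.0 m
Formula: SPL = Lw + 10 * log10(Q / (4 * pi * r^2))
Compute 4 * pi * r^2 = 4 * pi * 2.0^2 = 50.2655
Compute Q / denom = 2 / 50.2655 = 0.03978872
Compute 10 * log10(0.03978872) = -14.0024
SPL = 107.6 + (-14.0024) = 93.6

93.6 dB


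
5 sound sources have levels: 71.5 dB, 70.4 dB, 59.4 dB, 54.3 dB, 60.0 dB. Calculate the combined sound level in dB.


Formula: L_total = 10 * log10( sum(10^(Li/10)) )
  Source 1: 10^(71.5/10) = 14125375.4462
  Source 2: 10^(70.4/10) = 10964781.9614
  Source 3: 10^(59.4/10) = 870963.59
  Source 4: 10^(54.3/10) = 269153.4804
  Source 5: 10^(60.0/10) = 1000000.0
Sum of linear values = 27230274.478
L_total = 10 * log10(27230274.478) = 74.35

74.35 dB


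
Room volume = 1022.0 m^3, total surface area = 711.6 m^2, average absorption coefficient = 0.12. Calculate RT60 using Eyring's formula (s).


Given values:
  V = 1022.0 m^3, S = 711.6 m^2, alpha = 0.12
Formula: RT60 = 0.161 * V / (-S * ln(1 - alpha))
Compute ln(1 - 0.12) = ln(0.88) = -0.127833
Denominator: -711.6 * -0.127833 = 90.966
Numerator: 0.161 * 1022.0 = 164.542
RT60 = 164.542 / 90.966 = 1.809

1.809 s


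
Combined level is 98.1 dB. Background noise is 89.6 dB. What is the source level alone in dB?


Given values:
  L_total = 98.1 dB, L_bg = 89.6 dB
Formula: L_source = 10 * log10(10^(L_total/10) - 10^(L_bg/10))
Convert to linear:
  10^(98.1/10) = 6456542290.3465
  10^(89.6/10) = 912010839.3559
Difference: 6456542290.3465 - 912010839.3559 = 5544531450.9906
L_source = 10 * log10(5544531450.9906) = 97.44

97.44 dB


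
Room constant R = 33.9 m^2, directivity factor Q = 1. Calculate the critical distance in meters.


Given values:
  R = 33.9 m^2, Q = 1
Formula: d_c = 0.141 * sqrt(Q * R)
Compute Q * R = 1 * 33.9 = 33.9
Compute sqrt(33.9) = 5.8224
d_c = 0.141 * 5.8224 = 0.821

0.821 m


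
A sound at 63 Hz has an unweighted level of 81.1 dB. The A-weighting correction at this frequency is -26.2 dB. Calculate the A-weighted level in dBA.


Given values:
  SPL = 81.1 dB
  A-weighting at 63 Hz = -26.2 dB
Formula: L_A = SPL + A_weight
L_A = 81.1 + (-26.2)
L_A = 54.9

54.9 dBA


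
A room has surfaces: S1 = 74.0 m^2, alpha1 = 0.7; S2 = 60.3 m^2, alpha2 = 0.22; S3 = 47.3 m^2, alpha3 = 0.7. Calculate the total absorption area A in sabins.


Given surfaces:
  Surface 1: 74.0 * 0.7 = 51.8
  Surface 2: 60.3 * 0.22 = 13.266
  Surface 3: 47.3 * 0.7 = 33.11
Formula: A = sum(Si * alpha_i)
A = 51.8 + 13.266 + 33.11
A = 98.18

98.18 sabins


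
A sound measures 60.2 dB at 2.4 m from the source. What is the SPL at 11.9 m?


Given values:
  SPL1 = 60.2 dB, r1 = 2.4 m, r2 = 11.9 m
Formula: SPL2 = SPL1 - 20 * log10(r2 / r1)
Compute ratio: r2 / r1 = 11.9 / 2.4 = 4.9583
Compute log10: log10(4.9583) = 0.695333
Compute drop: 20 * 0.695333 = 13.9067
SPL2 = 60.2 - 13.9067 = 46.29

46.29 dB


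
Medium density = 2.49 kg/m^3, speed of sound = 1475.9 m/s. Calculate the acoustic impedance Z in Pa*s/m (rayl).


Given values:
  rho = 2.49 kg/m^3
  c = 1475.9 m/s
Formula: Z = rho * c
Z = 2.49 * 1475.9
Z = 3674.99

3674.99 rayl


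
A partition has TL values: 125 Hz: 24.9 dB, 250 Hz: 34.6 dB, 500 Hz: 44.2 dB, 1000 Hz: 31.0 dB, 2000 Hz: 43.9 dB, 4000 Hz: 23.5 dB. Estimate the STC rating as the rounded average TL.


Given TL values at each frequency:
  125 Hz: 24.9 dB
  250 Hz: 34.6 dB
  500 Hz: 44.2 dB
  1000 Hz: 31.0 dB
  2000 Hz: 43.9 dB
  4000 Hz: 23.5 dB
Formula: STC ~ round(average of TL values)
Sum = 24.9 + 34.6 + 44.2 + 31.0 + 43.9 + 23.5 = 202.1
Average = 202.1 / 6 = 33.68
Rounded: 34

34


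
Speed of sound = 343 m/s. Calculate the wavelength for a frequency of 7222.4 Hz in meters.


Given values:
  c = 343 m/s, f = 7222.4 Hz
Formula: lambda = c / f
lambda = 343 / 7222.4
lambda = 0.0475

0.0475 m


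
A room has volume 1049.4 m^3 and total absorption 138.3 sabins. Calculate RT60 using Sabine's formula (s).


Given values:
  V = 1049.4 m^3
  A = 138.3 sabins
Formula: RT60 = 0.161 * V / A
Numerator: 0.161 * 1049.4 = 168.9534
RT60 = 168.9534 / 138.3 = 1.222

1.222 s


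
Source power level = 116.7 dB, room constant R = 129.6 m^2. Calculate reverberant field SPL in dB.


Given values:
  Lw = 116.7 dB, R = 129.6 m^2
Formula: SPL = Lw + 10 * log10(4 / R)
Compute 4 / R = 4 / 129.6 = 0.030864
Compute 10 * log10(0.030864) = -15.1055
SPL = 116.7 + (-15.1055) = 101.59

101.59 dB


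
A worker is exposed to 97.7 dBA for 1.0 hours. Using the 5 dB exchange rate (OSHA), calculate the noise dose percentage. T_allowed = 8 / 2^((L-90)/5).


Given values:
  L = 97.7 dBA, T = 1.0 hours
Formula: T_allowed = 8 / 2^((L - 90) / 5)
Compute exponent: (97.7 - 90) / 5 = 1.54
Compute 2^(1.54) = 2.907945
T_allowed = 8 / 2.907945 = 2.751084 hours
Dose = (T / T_allowed) * 100
Dose = (1.0 / 2.751084) * 100 = 36.35

36.35 %


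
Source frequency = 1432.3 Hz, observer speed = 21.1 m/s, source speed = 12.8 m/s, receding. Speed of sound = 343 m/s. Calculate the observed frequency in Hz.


Given values:
  f_s = 1432.3 Hz, v_o = 21.1 m/s, v_s = 12.8 m/s
  Direction: receding
Formula: f_o = f_s * (c - v_o) / (c + v_s)
Numerator: c - v_o = 343 - 21.1 = 321.9
Denominator: c + v_s = 343 + 12.8 = 355.8
f_o = 1432.3 * 321.9 / 355.8 = 1295.83

1295.83 Hz


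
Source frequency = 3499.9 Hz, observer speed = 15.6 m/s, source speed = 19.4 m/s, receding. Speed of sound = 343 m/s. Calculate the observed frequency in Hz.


Given values:
  f_s = 3499.9 Hz, v_o = 15.6 m/s, v_s = 19.4 m/s
  Direction: receding
Formula: f_o = f_s * (c - v_o) / (c + v_s)
Numerator: c - v_o = 343 - 15.6 = 327.4
Denominator: c + v_s = 343 + 19.4 = 362.4
f_o = 3499.9 * 327.4 / 362.4 = 3161.89

3161.89 Hz


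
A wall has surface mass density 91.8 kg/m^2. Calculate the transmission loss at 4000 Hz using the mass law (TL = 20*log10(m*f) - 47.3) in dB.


Given values:
  m = 91.8 kg/m^2, f = 4000 Hz
Formula: TL = 20 * log10(m * f) - 47.3
Compute m * f = 91.8 * 4000 = 367200.0
Compute log10(367200.0) = 5.564903
Compute 20 * 5.564903 = 111.2981
TL = 111.2981 - 47.3 = 64.0

64.0 dB


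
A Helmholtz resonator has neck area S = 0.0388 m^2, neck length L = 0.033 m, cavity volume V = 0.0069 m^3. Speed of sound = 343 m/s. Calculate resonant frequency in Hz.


Given values:
  S = 0.0388 m^2, L = 0.033 m, V = 0.0069 m^3, c = 343 m/s
Formula: f = (c / (2*pi)) * sqrt(S / (V * L))
Compute V * L = 0.0069 * 0.033 = 0.0002277
Compute S / (V * L) = 0.0388 / 0.0002277 = 170.3996
Compute sqrt(170.3996) = 13.05372
Compute c / (2*pi) = 343 / 6.283185 = 54.590148
f = 54.590148 * 13.05372 = 712.6

712.6 Hz


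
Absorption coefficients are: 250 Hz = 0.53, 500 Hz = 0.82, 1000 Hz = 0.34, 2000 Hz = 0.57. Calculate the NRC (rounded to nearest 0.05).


Given values:
  a_250 = 0.53, a_500 = 0.82
  a_1000 = 0.34, a_2000 = 0.57
Formula: NRC = (a250 + a500 + a1000 + a2000) / 4
Sum = 0.53 + 0.82 + 0.34 + 0.57 = 2.26
NRC = 2.26 / 4 = 0.565
Rounded to nearest 0.05: 0.55

0.55


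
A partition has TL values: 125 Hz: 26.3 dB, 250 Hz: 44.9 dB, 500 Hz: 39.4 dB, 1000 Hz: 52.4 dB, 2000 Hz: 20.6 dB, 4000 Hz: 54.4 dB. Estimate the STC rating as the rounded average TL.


Given TL values at each frequency:
  125 Hz: 26.3 dB
  250 Hz: 44.9 dB
  500 Hz: 39.4 dB
  1000 Hz: 52.4 dB
  2000 Hz: 20.6 dB
  4000 Hz: 54.4 dB
Formula: STC ~ round(average of TL values)
Sum = 26.3 + 44.9 + 39.4 + 52.4 + 20.6 + 54.4 = 238.0
Average = 238.0 / 6 = 39.67
Rounded: 40

40


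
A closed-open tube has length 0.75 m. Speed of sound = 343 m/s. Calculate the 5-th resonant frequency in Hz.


Given values:
  Tube type: closed-open, L = 0.75 m, c = 343 m/s, n = 5
Formula: f_n = (2n - 1) * c / (4 * L)
Compute 2n - 1 = 2*5 - 1 = 9
Compute 4 * L = 4 * 0.75 = 3.0
f = 9 * 343 / 3.0
f = 1029.0

1029.0 Hz


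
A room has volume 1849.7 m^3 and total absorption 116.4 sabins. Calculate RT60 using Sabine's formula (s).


Given values:
  V = 1849.7 m^3
  A = 116.4 sabins
Formula: RT60 = 0.161 * V / A
Numerator: 0.161 * 1849.7 = 297.8017
RT60 = 297.8017 / 116.4 = 2.558

2.558 s


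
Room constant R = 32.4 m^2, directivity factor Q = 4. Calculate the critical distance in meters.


Given values:
  R = 32.4 m^2, Q = 4
Formula: d_c = 0.141 * sqrt(Q * R)
Compute Q * R = 4 * 32.4 = 129.6
Compute sqrt(129.6) = 11.3842
d_c = 0.141 * 11.3842 = 1.605

1.605 m


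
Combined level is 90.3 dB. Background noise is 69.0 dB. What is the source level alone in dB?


Given values:
  L_total = 90.3 dB, L_bg = 69.0 dB
Formula: L_source = 10 * log10(10^(L_total/10) - 10^(L_bg/10))
Convert to linear:
  10^(90.3/10) = 1071519305.2376
  10^(69.0/10) = 7943282.3472
Difference: 1071519305.2376 - 7943282.3472 = 1063576022.8904
L_source = 10 * log10(1063576022.8904) = 90.27

90.27 dB


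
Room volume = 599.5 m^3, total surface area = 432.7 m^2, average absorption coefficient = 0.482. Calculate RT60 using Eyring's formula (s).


Given values:
  V = 599.5 m^3, S = 432.7 m^2, alpha = 0.482
Formula: RT60 = 0.161 * V / (-S * ln(1 - alpha))
Compute ln(1 - 0.482) = ln(0.518) = -0.65778
Denominator: -432.7 * -0.65778 = 284.6214
Numerator: 0.161 * 599.5 = 96.5195
RT60 = 96.5195 / 284.6214 = 0.339

0.339 s


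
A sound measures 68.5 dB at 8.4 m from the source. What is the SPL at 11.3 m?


Given values:
  SPL1 = 68.5 dB, r1 = 8.4 m, r2 = 11.3 m
Formula: SPL2 = SPL1 - 20 * log10(r2 / r1)
Compute ratio: r2 / r1 = 11.3 / 8.4 = 1.3452
Compute log10: log10(1.3452) = 0.128787
Compute drop: 20 * 0.128787 = 2.5757
SPL2 = 68.5 - 2.5757 = 65.92

65.92 dB
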